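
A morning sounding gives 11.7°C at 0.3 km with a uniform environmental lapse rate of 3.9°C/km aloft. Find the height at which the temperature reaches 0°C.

3.3 km

Height above start = (11.7 − 0) / 3.9 = 3 km
Altitude = 300 m + 3000 m = 3300 m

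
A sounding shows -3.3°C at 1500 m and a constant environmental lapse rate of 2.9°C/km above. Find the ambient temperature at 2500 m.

1500–2500 m, environmental: Δz = 1 km ⇒ ΔT = -2.9°C; T = -6.2°C

-6.2°C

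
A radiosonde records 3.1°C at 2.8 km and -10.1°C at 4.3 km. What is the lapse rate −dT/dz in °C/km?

Γ = −ΔT/Δz = (3.1 − (-10.1)) / (4300 − 2800) m
  = 13.2°C / 1.5 km = 8.8°C/km

8.8°C/km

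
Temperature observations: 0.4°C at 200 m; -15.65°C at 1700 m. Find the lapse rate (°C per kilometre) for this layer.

Γ = −ΔT/Δz = (0.4 − (-15.65)) / (1700 − 200) m
  = 16.05°C / 1.5 km = 10.7°C/km

10.7°C/km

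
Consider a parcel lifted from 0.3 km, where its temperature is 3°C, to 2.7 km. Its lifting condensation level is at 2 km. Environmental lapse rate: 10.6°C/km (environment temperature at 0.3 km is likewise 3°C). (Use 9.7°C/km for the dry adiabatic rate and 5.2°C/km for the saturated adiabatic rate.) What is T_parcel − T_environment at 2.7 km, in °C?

+5.31°C (parcel warmer than environment)

Parcel:
  300 → 2000 m (dry, 9.7°C/km): ΔT = -9.7 × 1.7 = -16.49°C → T = -13.49°C
  2000 → 2700 m (saturated, 5.2°C/km): ΔT = -5.2 × 0.7 = -3.64°C → T = -17.13°C
Environment:
  300 → 2700 m (environment, 10.6°C/km): ΔT = -10.6 × 2.4 = -25.44°C → T = -22.44°C
T_parcel − T_env = -17.13 − (-22.44) = +5.31°C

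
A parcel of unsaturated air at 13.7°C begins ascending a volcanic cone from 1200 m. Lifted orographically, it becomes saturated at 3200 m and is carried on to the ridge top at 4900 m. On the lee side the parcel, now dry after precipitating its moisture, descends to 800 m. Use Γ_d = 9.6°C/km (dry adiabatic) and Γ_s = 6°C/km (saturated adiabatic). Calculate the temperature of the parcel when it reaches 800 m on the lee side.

23.66°C

1200–3200 m, dry: Δz = 2 km ⇒ ΔT = -19.2°C; T = -5.5°C
3200–4900 m, saturated: Δz = 1.7 km ⇒ ΔT = -10.2°C; T = -15.7°C
4900–800 m, dry descent: Δz = 4.1 km ⇒ ΔT = +39.36°C; T = 23.66°C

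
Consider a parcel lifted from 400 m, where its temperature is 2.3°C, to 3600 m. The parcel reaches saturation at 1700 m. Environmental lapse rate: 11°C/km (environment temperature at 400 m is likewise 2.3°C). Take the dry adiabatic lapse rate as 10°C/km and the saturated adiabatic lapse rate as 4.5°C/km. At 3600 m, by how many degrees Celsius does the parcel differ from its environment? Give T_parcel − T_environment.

+13.65°C (parcel warmer than environment)

Parcel:
  From 400 m to 1700 m (dry): cools by 10 × 1.3 = 13°C, giving -10.7°C.
  From 1700 m to 3600 m (saturated): cools by 4.5 × 1.9 = 8.55°C, giving -19.25°C.
Environment:
  From 400 m to 3600 m (environment): cools by 11 × 3.2 = 35.2°C, giving -32.9°C.
T_parcel − T_env = -19.25 − (-32.9) = +13.65°C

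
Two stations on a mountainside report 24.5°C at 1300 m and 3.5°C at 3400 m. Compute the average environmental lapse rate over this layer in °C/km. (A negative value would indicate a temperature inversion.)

Γ = −ΔT/Δz = (24.5 − 3.5) / (3400 − 1300) m
  = 21°C / 2.1 km = 10°C/km

10°C/km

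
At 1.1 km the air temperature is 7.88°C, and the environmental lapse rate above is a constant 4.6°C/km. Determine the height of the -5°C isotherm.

Height above start = (7.88 − (-5)) / 4.6 = 2.8 km
Altitude = 1100 m + 2800 m = 3900 m

3.9 km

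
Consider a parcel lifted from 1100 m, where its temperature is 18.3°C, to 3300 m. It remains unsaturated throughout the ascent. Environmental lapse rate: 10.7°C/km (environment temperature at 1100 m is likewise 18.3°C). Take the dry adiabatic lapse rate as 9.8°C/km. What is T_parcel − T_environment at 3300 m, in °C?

+1.98°C (parcel warmer than environment)

Parcel:
  1100–3300 m, dry: Δz = 2.2 km ⇒ ΔT = -21.56°C; T = -3.26°C
Environment:
  1100–3300 m, environment: Δz = 2.2 km ⇒ ΔT = -23.54°C; T = -5.24°C
T_parcel − T_env = -3.26 − (-5.24) = +1.98°C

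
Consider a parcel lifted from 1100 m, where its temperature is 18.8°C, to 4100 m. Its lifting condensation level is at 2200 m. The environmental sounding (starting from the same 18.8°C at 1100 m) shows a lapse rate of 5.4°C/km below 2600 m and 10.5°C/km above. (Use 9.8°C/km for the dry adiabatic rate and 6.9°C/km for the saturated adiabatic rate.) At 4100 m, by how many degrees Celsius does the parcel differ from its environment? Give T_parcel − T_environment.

Parcel:
  From 1100 m to 2200 m (dry): cools by 9.8 × 1.1 = 10.78°C, giving 8.02°C.
  From 2200 m to 4100 m (saturated): cools by 6.9 × 1.9 = 13.11°C, giving -5.09°C.
Environment:
  From 1100 m to 2600 m (environment, lower layer): cools by 5.4 × 1.5 = 8.1°C, giving 10.7°C.
  From 2600 m to 4100 m (environment, upper layer): cools by 10.5 × 1.5 = 15.75°C, giving -5.05°C.
T_parcel − T_env = -5.09 − (-5.05) = -0.04°C

-0.04°C (parcel cooler than environment)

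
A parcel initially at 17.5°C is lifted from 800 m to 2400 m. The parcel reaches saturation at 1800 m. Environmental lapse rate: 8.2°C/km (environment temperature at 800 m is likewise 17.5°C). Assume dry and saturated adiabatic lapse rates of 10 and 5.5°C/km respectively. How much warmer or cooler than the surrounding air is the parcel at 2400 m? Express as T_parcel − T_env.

Parcel:
  Dry to 1800 m: -10 × 1 km = -10°C, so T = 7.5°C.
  Saturated to 2400 m: -5.5 × 0.6 km = -3.3°C, so T = 4.2°C.
Environment:
  Environment to 2400 m: -8.2 × 1.6 km = -13.12°C, so T = 4.38°C.
T_parcel − T_env = 4.2 − 4.38 = -0.18°C

-0.18°C (parcel cooler than environment)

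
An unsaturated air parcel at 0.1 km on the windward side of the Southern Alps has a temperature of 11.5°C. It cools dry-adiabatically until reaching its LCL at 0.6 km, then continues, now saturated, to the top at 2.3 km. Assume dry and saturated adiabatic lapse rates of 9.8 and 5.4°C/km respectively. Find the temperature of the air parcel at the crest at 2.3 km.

-2.58°C

From 100 m to 600 m (dry): cools by 9.8 × 0.5 = 4.9°C, giving 6.6°C.
From 600 m to 2300 m (saturated): cools by 5.4 × 1.7 = 9.18°C, giving -2.58°C.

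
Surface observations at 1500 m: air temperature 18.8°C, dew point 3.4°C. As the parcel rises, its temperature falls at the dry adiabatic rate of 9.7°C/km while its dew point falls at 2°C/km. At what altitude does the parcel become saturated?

T and T_d converge at 9.7 − 2 = 7.7°C per km
Height above start = (18.8 − 3.4) / 7.7 = 2 km
LCL altitude = 1500 m + 2000 m = 3500 m

3500 m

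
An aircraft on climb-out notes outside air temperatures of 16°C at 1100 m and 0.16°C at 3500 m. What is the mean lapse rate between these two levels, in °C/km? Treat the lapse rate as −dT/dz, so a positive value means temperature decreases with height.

Γ = −ΔT/Δz = (16 − 0.16) / (3500 − 1100) m
  = 15.84°C / 2.4 km = 6.6°C/km

6.6°C/km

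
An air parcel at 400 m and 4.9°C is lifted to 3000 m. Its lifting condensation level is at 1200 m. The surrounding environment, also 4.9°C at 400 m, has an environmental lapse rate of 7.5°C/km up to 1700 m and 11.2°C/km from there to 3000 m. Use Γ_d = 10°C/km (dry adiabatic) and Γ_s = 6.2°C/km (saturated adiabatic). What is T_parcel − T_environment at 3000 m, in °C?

Parcel:
  From 400 m to 1200 m (dry): cools by 10 × 0.8 = 8°C, giving -3.1°C.
  From 1200 m to 3000 m (saturated): cools by 6.2 × 1.8 = 11.16°C, giving -14.26°C.
Environment:
  From 400 m to 1700 m (environment, lower layer): cools by 7.5 × 1.3 = 9.75°C, giving -4.85°C.
  From 1700 m to 3000 m (environment, upper layer): cools by 11.2 × 1.3 = 14.56°C, giving -19.41°C.
T_parcel − T_env = -14.26 − (-19.41) = +5.15°C

+5.15°C (parcel warmer than environment)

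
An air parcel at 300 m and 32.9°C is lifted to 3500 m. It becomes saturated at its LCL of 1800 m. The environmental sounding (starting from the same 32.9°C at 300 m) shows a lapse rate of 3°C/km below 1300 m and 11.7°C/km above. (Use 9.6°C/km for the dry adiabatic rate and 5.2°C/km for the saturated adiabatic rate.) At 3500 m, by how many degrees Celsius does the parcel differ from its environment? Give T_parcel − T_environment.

+5.5°C (parcel warmer than environment)

Parcel:
  From 300 m to 1800 m (dry): cools by 9.6 × 1.5 = 14.4°C, giving 18.5°C.
  From 1800 m to 3500 m (saturated): cools by 5.2 × 1.7 = 8.84°C, giving 9.66°C.
Environment:
  From 300 m to 1300 m (environment, lower layer): cools by 3 × 1 = 3°C, giving 29.9°C.
  From 1300 m to 3500 m (environment, upper layer): cools by 11.7 × 2.2 = 25.74°C, giving 4.16°C.
T_parcel − T_env = 9.66 − 4.16 = +5.5°C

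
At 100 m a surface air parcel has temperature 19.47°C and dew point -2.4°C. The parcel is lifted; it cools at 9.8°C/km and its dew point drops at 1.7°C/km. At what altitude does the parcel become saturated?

2800 m

T and T_d converge at 9.8 − 1.7 = 8.1°C per km
Height above start = (19.47 − (-2.4)) / 8.1 = 2.7 km
LCL altitude = 100 m + 2700 m = 2800 m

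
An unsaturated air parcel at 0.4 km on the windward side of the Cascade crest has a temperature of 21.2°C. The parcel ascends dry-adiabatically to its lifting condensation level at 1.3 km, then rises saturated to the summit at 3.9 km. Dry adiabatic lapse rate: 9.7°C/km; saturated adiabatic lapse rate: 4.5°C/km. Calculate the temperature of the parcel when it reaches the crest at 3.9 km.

400 → 1300 m (dry, 9.7°C/km): ΔT = -9.7 × 0.9 = -8.73°C → T = 12.47°C
1300 → 3900 m (saturated, 4.5°C/km): ΔT = -4.5 × 2.6 = -11.7°C → T = 0.77°C

0.77°C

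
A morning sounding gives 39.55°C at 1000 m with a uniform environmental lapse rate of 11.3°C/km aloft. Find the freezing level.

4500 m

Height above start = (39.55 − 0) / 11.3 = 3.5 km
Altitude = 1000 m + 3500 m = 4500 m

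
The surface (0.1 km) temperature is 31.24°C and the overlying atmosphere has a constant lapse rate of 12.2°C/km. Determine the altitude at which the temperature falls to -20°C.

Height above start = (31.24 − (-20)) / 12.2 = 4.2 km
Altitude = 100 m + 4200 m = 4300 m

4.3 km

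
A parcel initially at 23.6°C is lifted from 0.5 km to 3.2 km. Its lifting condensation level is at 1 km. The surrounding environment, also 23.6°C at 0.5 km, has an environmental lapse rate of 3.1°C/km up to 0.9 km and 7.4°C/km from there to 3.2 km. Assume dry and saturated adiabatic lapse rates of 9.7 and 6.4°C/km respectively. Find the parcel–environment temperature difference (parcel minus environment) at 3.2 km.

Parcel:
  Dry to 1000 m: -9.7 × 0.5 km = -4.85°C, so T = 18.75°C.
  Saturated to 3200 m: -6.4 × 2.2 km = -14.08°C, so T = 4.67°C.
Environment:
  Environment, lower layer to 900 m: -3.1 × 0.4 km = -1.24°C, so T = 22.36°C.
  Environment, upper layer to 3200 m: -7.4 × 2.3 km = -17.02°C, so T = 5.34°C.
T_parcel − T_env = 4.67 − 5.34 = -0.67°C

-0.67°C (parcel cooler than environment)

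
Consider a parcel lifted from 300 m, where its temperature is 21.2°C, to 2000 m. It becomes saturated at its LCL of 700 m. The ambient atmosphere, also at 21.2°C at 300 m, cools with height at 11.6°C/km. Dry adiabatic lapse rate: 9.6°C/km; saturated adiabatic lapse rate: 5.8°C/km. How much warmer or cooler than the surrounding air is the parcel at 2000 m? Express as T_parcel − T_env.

Parcel:
  300–700 m, dry: Δz = 0.4 km ⇒ ΔT = -3.84°C; T = 17.36°C
  700–2000 m, saturated: Δz = 1.3 km ⇒ ΔT = -7.54°C; T = 9.82°C
Environment:
  300–2000 m, environment: Δz = 1.7 km ⇒ ΔT = -19.72°C; T = 1.48°C
T_parcel − T_env = 9.82 − 1.48 = +8.34°C

+8.34°C (parcel warmer than environment)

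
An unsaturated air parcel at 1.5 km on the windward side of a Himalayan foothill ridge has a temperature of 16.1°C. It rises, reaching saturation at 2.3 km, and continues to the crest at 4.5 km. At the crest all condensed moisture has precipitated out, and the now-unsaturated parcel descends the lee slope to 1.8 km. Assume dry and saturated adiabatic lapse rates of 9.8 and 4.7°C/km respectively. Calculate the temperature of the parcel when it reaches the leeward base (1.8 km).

Dry to 2300 m: -9.8 × 0.8 km = -7.84°C, so T = 8.26°C.
Saturated to 4500 m: -4.7 × 2.2 km = -10.34°C, so T = -2.08°C.
Dry descent to 1800 m: +9.8 × 2.7 km = +26.46°C, so T = 24.38°C.

24.38°C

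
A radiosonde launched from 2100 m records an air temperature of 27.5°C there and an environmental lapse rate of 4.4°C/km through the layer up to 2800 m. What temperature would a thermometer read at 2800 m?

24.42°C

2100 → 2800 m (environmental, 4.4°C/km): ΔT = -4.4 × 0.7 = -3.08°C → T = 24.42°C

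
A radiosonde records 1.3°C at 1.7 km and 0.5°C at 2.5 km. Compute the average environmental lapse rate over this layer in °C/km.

Γ = −ΔT/Δz = (1.3 − 0.5) / (2500 − 1700) m
  = 0.8°C / 0.8 km = 1°C/km

1°C/km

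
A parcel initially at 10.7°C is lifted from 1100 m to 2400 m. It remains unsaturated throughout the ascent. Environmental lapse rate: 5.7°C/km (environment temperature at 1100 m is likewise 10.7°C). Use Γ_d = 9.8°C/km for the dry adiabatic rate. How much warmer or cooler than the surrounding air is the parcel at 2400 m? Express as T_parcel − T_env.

-5.33°C (parcel cooler than environment)

Parcel:
  1100–2400 m, dry: Δz = 1.3 km ⇒ ΔT = -12.74°C; T = -2.04°C
Environment:
  1100–2400 m, environment: Δz = 1.3 km ⇒ ΔT = -7.41°C; T = 3.29°C
T_parcel − T_env = -2.04 − 3.29 = -5.33°C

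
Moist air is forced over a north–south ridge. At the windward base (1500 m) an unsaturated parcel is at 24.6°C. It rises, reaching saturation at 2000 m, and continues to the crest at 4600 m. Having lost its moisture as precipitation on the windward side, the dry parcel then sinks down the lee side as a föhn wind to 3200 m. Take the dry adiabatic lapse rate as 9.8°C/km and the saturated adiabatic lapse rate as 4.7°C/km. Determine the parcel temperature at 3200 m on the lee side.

1500–2000 m, dry: Δz = 0.5 km ⇒ ΔT = -4.9°C; T = 19.7°C
2000–4600 m, saturated: Δz = 2.6 km ⇒ ΔT = -12.22°C; T = 7.48°C
4600–3200 m, dry descent: Δz = 1.4 km ⇒ ΔT = +13.72°C; T = 21.2°C

21.2°C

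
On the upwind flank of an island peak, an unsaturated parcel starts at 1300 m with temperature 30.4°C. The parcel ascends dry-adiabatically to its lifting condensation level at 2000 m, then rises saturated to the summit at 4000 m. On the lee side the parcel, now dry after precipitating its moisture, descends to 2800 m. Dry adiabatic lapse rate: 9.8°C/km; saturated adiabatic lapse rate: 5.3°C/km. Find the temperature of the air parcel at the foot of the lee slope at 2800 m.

Dry to 2000 m: -9.8 × 0.7 km = -6.86°C, so T = 23.54°C.
Saturated to 4000 m: -5.3 × 2 km = -10.6°C, so T = 12.94°C.
Dry descent to 2800 m: +9.8 × 1.2 km = +11.76°C, so T = 24.7°C.

24.7°C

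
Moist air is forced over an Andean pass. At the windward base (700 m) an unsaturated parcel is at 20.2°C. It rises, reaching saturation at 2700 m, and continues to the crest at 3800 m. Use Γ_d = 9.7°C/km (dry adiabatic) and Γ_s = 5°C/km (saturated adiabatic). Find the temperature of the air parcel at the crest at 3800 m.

-4.7°C

Dry to 2700 m: -9.7 × 2 km = -19.4°C, so T = 0.8°C.
Saturated to 3800 m: -5 × 1.1 km = -5.5°C, so T = -4.7°C.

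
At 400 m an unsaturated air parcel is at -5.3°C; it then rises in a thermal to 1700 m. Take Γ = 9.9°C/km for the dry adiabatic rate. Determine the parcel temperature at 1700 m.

Dry adiabatic to 1700 m: -9.9 × 1.3 km = -12.87°C, so T = -18.17°C.

-18.17°C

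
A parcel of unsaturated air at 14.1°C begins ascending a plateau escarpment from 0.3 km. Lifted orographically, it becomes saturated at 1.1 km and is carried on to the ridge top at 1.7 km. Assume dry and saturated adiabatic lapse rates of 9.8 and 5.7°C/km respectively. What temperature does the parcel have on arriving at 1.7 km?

300 → 1100 m (dry, 9.8°C/km): ΔT = -9.8 × 0.8 = -7.84°C → T = 6.26°C
1100 → 1700 m (saturated, 5.7°C/km): ΔT = -5.7 × 0.6 = -3.42°C → T = 2.84°C

2.84°C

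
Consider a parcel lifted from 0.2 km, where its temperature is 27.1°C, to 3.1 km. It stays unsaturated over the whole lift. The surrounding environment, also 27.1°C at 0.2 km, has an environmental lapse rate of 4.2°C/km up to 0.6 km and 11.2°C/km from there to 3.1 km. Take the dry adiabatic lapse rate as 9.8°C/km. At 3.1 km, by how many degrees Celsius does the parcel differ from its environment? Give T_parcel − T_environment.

+1.26°C (parcel warmer than environment)

Parcel:
  200 → 3100 m (dry, 9.8°C/km): ΔT = -9.8 × 2.9 = -28.42°C → T = -1.32°C
Environment:
  200 → 600 m (environment, lower layer, 4.2°C/km): ΔT = -4.2 × 0.4 = -1.68°C → T = 25.42°C
  600 → 3100 m (environment, upper layer, 11.2°C/km): ΔT = -11.2 × 2.5 = -28°C → T = -2.58°C
T_parcel − T_env = -1.32 − (-2.58) = +1.26°C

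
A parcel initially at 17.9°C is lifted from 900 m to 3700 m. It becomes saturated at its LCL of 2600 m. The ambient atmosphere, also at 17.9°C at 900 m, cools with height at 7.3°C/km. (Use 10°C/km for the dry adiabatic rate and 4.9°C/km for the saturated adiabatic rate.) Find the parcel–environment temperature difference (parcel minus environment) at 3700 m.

-1.95°C (parcel cooler than environment)

Parcel:
  From 900 m to 2600 m (dry): cools by 10 × 1.7 = 17°C, giving 0.9°C.
  From 2600 m to 3700 m (saturated): cools by 4.9 × 1.1 = 5.39°C, giving -4.49°C.
Environment:
  From 900 m to 3700 m (environment): cools by 7.3 × 2.8 = 20.44°C, giving -2.54°C.
T_parcel − T_env = -4.49 − (-2.54) = -1.95°C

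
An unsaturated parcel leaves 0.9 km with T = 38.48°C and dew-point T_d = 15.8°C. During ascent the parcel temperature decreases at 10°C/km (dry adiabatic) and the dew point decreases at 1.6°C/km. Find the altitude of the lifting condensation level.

3.6 km

T and T_d converge at 10 − 1.6 = 8.4°C per km
Height above start = (38.48 − 15.8) / 8.4 = 2.7 km
LCL altitude = 900 m + 2700 m = 3600 m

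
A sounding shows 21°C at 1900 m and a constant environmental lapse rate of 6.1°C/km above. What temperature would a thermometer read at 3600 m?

1900 → 3600 m (environmental, 6.1°C/km): ΔT = -6.1 × 1.7 = -10.37°C → T = 10.63°C

10.63°C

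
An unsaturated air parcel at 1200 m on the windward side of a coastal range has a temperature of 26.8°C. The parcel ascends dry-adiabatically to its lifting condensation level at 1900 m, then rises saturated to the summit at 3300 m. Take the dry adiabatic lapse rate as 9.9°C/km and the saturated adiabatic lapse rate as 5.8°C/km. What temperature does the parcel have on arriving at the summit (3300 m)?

1200 → 1900 m (dry, 9.9°C/km): ΔT = -9.9 × 0.7 = -6.93°C → T = 19.87°C
1900 → 3300 m (saturated, 5.8°C/km): ΔT = -5.8 × 1.4 = -8.12°C → T = 11.75°C

11.75°C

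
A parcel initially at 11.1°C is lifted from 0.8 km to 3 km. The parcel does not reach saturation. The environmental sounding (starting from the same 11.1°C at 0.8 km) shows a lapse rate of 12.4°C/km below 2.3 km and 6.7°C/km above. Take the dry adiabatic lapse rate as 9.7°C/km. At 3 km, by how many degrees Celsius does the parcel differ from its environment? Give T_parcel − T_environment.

+1.95°C (parcel warmer than environment)

Parcel:
  800–3000 m, dry: Δz = 2.2 km ⇒ ΔT = -21.34°C; T = -10.24°C
Environment:
  800–2300 m, environment, lower layer: Δz = 1.5 km ⇒ ΔT = -18.6°C; T = -7.5°C
  2300–3000 m, environment, upper layer: Δz = 0.7 km ⇒ ΔT = -4.69°C; T = -12.19°C
T_parcel − T_env = -10.24 − (-12.19) = +1.95°C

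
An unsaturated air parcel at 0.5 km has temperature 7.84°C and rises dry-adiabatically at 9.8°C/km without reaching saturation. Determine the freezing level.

Height above start = (7.84 − 0) / 9.8 = 0.8 km
Altitude = 500 m + 800 m = 1300 m

1.3 km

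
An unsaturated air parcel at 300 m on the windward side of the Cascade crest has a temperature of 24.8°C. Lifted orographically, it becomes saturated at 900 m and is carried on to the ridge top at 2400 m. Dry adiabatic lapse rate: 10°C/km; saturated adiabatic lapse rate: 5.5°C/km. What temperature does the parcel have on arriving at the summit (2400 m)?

Dry to 900 m: -10 × 0.6 km = -6°C, so T = 18.8°C.
Saturated to 2400 m: -5.5 × 1.5 km = -8.25°C, so T = 10.55°C.

10.55°C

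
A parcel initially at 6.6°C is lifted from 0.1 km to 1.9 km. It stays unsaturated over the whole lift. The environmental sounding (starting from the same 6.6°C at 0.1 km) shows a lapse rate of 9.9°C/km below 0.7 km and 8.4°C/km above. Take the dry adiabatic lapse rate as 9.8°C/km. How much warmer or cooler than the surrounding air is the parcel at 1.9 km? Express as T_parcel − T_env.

-1.62°C (parcel cooler than environment)

Parcel:
  100–1900 m, dry: Δz = 1.8 km ⇒ ΔT = -17.64°C; T = -11.04°C
Environment:
  100–700 m, environment, lower layer: Δz = 0.6 km ⇒ ΔT = -5.94°C; T = 0.66°C
  700–1900 m, environment, upper layer: Δz = 1.2 km ⇒ ΔT = -10.08°C; T = -9.42°C
T_parcel − T_env = -11.04 − (-9.42) = -1.62°C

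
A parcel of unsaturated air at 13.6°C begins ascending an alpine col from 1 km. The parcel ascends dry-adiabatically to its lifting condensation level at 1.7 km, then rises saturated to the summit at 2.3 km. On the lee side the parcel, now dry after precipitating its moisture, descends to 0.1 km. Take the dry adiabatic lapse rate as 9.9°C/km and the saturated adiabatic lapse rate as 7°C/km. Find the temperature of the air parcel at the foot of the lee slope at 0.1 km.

Dry to 1700 m: -9.9 × 0.7 km = -6.93°C, so T = 6.67°C.
Saturated to 2300 m: -7 × 0.6 km = -4.2°C, so T = 2.47°C.
Dry descent to 100 m: +9.9 × 2.2 km = +21.78°C, so T = 24.25°C.

24.25°C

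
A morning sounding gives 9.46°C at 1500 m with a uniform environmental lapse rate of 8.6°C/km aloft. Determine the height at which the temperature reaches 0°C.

2600 m

Height above start = (9.46 − 0) / 8.6 = 1.1 km
Altitude = 1500 m + 1100 m = 2600 m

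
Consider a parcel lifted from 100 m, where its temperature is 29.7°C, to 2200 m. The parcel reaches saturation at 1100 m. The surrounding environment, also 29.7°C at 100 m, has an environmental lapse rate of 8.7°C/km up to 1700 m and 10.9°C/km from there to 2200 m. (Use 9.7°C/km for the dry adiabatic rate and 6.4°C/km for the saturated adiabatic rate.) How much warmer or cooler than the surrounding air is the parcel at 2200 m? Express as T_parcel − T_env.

+2.63°C (parcel warmer than environment)

Parcel:
  From 100 m to 1100 m (dry): cools by 9.7 × 1 = 9.7°C, giving 20°C.
  From 1100 m to 2200 m (saturated): cools by 6.4 × 1.1 = 7.04°C, giving 12.96°C.
Environment:
  From 100 m to 1700 m (environment, lower layer): cools by 8.7 × 1.6 = 13.92°C, giving 15.78°C.
  From 1700 m to 2200 m (environment, upper layer): cools by 10.9 × 0.5 = 5.45°C, giving 10.33°C.
T_parcel − T_env = 12.96 − 10.33 = +2.63°C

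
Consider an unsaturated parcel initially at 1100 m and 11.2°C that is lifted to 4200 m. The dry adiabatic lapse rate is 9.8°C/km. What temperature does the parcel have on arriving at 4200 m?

-19.18°C

1100–4200 m, dry adiabatic: Δz = 3.1 km ⇒ ΔT = -30.38°C; T = -19.18°C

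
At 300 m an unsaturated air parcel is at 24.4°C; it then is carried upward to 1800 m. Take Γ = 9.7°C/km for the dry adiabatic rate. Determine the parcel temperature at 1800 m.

9.85°C

300–1800 m, dry adiabatic: Δz = 1.5 km ⇒ ΔT = -14.55°C; T = 9.85°C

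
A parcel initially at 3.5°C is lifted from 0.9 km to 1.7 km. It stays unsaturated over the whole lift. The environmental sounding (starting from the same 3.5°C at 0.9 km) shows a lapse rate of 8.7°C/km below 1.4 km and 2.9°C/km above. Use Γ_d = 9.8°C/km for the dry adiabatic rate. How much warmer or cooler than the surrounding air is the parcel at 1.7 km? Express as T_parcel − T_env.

-2.62°C (parcel cooler than environment)

Parcel:
  Dry to 1700 m: -9.8 × 0.8 km = -7.84°C, so T = -4.34°C.
Environment:
  Environment, lower layer to 1400 m: -8.7 × 0.5 km = -4.35°C, so T = -0.85°C.
  Environment, upper layer to 1700 m: -2.9 × 0.3 km = -0.87°C, so T = -1.72°C.
T_parcel − T_env = -4.34 − (-1.72) = -2.62°C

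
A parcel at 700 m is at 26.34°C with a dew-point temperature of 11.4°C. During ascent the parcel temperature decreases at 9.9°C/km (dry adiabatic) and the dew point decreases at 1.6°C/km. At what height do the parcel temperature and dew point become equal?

T and T_d converge at 9.9 − 1.6 = 8.3°C per km
Height above start = (26.34 − 11.4) / 8.3 = 1.8 km
LCL altitude = 700 m + 1800 m = 2500 m

2500 m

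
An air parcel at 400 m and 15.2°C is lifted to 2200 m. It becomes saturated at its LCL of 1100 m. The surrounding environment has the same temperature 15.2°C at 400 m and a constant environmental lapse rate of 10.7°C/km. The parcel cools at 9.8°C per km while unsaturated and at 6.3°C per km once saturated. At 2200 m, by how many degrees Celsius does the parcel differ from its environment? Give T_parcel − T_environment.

+5.47°C (parcel warmer than environment)

Parcel:
  From 400 m to 1100 m (dry): cools by 9.8 × 0.7 = 6.86°C, giving 8.34°C.
  From 1100 m to 2200 m (saturated): cools by 6.3 × 1.1 = 6.93°C, giving 1.41°C.
Environment:
  From 400 m to 2200 m (environment): cools by 10.7 × 1.8 = 19.26°C, giving -4.06°C.
T_parcel − T_env = 1.41 − (-4.06) = +5.47°C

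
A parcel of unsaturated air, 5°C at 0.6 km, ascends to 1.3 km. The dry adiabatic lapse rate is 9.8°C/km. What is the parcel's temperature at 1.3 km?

-1.86°C

From 600 m to 1300 m (dry adiabatic): cools by 9.8 × 0.7 = 6.86°C, giving -1.86°C.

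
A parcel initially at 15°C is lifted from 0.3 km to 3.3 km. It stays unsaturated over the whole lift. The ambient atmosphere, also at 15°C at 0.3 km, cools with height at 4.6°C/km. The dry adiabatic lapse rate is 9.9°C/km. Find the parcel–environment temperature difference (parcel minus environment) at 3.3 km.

Parcel:
  300 → 3300 m (dry, 9.9°C/km): ΔT = -9.9 × 3 = -29.7°C → T = -14.7°C
Environment:
  300 → 3300 m (environment, 4.6°C/km): ΔT = -4.6 × 3 = -13.8°C → T = 1.2°C
T_parcel − T_env = -14.7 − 1.2 = -15.9°C

-15.9°C (parcel cooler than environment)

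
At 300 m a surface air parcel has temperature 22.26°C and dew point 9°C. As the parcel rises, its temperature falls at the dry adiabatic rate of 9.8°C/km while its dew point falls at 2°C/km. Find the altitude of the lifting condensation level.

2000 m

T and T_d converge at 9.8 − 2 = 7.8°C per km
Height above start = (22.26 − 9) / 7.8 = 1.7 km
LCL altitude = 300 m + 1700 m = 2000 m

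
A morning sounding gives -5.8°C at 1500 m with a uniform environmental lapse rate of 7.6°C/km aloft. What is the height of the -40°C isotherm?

Height above start = (-5.8 − (-40)) / 7.6 = 4.5 km
Altitude = 1500 m + 4500 m = 6000 m

6000 m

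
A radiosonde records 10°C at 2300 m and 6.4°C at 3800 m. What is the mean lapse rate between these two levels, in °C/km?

2.4°C/km

Γ = −ΔT/Δz = (10 − 6.4) / (3800 − 2300) m
  = 3.6°C / 1.5 km = 2.4°C/km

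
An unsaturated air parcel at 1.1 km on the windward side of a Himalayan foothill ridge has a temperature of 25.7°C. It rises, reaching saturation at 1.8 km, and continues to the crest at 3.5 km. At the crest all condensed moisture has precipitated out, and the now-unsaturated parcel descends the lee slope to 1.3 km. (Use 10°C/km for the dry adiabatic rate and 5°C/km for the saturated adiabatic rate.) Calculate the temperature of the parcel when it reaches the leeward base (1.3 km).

32.2°C

Dry to 1800 m: -10 × 0.7 km = -7°C, so T = 18.7°C.
Saturated to 3500 m: -5 × 1.7 km = -8.5°C, so T = 10.2°C.
Dry descent to 1300 m: +10 × 2.2 km = +22°C, so T = 32.2°C.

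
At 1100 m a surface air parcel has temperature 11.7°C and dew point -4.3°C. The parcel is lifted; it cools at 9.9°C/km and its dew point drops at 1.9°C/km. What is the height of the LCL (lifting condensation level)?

T and T_d converge at 9.9 − 1.9 = 8°C per km
Height above start = (11.7 − (-4.3)) / 8 = 2 km
LCL altitude = 1100 m + 2000 m = 3100 m

3100 m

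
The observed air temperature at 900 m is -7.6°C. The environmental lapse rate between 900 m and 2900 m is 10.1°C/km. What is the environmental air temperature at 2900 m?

900–2900 m, environmental: Δz = 2 km ⇒ ΔT = -20.2°C; T = -27.8°C

-27.8°C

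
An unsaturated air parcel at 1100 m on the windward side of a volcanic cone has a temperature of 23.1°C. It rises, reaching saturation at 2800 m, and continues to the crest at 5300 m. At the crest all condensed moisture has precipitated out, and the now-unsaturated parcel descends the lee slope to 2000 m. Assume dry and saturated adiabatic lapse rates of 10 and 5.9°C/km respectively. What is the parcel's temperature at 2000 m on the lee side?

24.35°C

Dry to 2800 m: -10 × 1.7 km = -17°C, so T = 6.1°C.
Saturated to 5300 m: -5.9 × 2.5 km = -14.75°C, so T = -8.65°C.
Dry descent to 2000 m: +10 × 3.3 km = +33°C, so T = 24.35°C.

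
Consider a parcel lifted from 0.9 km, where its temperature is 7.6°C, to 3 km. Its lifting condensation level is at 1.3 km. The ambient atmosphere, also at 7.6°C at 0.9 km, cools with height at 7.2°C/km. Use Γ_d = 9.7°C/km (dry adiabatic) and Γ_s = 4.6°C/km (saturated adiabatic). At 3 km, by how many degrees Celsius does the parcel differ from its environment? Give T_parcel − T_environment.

Parcel:
  Dry to 1300 m: -9.7 × 0.4 km = -3.88°C, so T = 3.72°C.
  Saturated to 3000 m: -4.6 × 1.7 km = -7.82°C, so T = -4.1°C.
Environment:
  Environment to 3000 m: -7.2 × 2.1 km = -15.12°C, so T = -7.52°C.
T_parcel − T_env = -4.1 − (-7.52) = +3.42°C

+3.42°C (parcel warmer than environment)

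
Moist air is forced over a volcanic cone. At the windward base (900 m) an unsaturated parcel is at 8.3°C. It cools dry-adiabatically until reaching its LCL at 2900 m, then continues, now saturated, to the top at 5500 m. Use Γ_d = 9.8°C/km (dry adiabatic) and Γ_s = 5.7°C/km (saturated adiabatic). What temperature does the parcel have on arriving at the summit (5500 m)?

900 → 2900 m (dry, 9.8°C/km): ΔT = -9.8 × 2 = -19.6°C → T = -11.3°C
2900 → 5500 m (saturated, 5.7°C/km): ΔT = -5.7 × 2.6 = -14.82°C → T = -26.12°C

-26.12°C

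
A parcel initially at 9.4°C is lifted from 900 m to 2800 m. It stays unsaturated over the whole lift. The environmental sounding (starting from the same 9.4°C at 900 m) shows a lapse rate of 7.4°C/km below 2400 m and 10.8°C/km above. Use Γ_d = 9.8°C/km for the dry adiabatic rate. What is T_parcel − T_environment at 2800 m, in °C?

-3.2°C (parcel cooler than environment)

Parcel:
  900–2800 m, dry: Δz = 1.9 km ⇒ ΔT = -18.62°C; T = -9.22°C
Environment:
  900–2400 m, environment, lower layer: Δz = 1.5 km ⇒ ΔT = -11.1°C; T = -1.7°C
  2400–2800 m, environment, upper layer: Δz = 0.4 km ⇒ ΔT = -4.32°C; T = -6.02°C
T_parcel − T_env = -9.22 − (-6.02) = -3.2°C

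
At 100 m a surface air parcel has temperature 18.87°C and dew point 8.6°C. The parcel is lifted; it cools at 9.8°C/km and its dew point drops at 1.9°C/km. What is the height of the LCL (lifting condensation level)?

T and T_d converge at 9.8 − 1.9 = 7.9°C per km
Height above start = (18.87 − 8.6) / 7.9 = 1.3 km
LCL altitude = 100 m + 1300 m = 1400 m

1400 m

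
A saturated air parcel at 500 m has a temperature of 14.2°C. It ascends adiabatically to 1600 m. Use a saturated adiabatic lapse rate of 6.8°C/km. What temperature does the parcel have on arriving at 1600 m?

6.72°C

From 500 m to 1600 m (saturated adiabatic): cools by 6.8 × 1.1 = 7.48°C, giving 6.72°C.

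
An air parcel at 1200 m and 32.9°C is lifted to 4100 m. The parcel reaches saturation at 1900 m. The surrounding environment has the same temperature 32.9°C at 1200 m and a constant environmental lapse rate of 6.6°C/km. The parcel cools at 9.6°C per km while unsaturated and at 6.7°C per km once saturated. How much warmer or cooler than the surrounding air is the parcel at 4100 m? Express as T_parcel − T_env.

-2.32°C (parcel cooler than environment)

Parcel:
  From 1200 m to 1900 m (dry): cools by 9.6 × 0.7 = 6.72°C, giving 26.18°C.
  From 1900 m to 4100 m (saturated): cools by 6.7 × 2.2 = 14.74°C, giving 11.44°C.
Environment:
  From 1200 m to 4100 m (environment): cools by 6.6 × 2.9 = 19.14°C, giving 13.76°C.
T_parcel − T_env = 11.44 − 13.76 = -2.32°C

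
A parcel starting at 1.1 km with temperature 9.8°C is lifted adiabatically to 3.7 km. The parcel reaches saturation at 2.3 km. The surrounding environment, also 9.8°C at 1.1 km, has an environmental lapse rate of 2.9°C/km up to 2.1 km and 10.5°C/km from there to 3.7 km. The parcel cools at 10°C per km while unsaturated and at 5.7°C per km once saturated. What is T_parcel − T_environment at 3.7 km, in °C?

-0.28°C (parcel cooler than environment)

Parcel:
  Dry to 2300 m: -10 × 1.2 km = -12°C, so T = -2.2°C.
  Saturated to 3700 m: -5.7 × 1.4 km = -7.98°C, so T = -10.18°C.
Environment:
  Environment, lower layer to 2100 m: -2.9 × 1 km = -2.9°C, so T = 6.9°C.
  Environment, upper layer to 3700 m: -10.5 × 1.6 km = -16.8°C, so T = -9.9°C.
T_parcel − T_env = -10.18 − (-9.9) = -0.28°C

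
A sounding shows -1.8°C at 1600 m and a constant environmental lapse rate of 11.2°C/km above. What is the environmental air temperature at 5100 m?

-41°C

From 1600 m to 5100 m (environmental): cools by 11.2 × 3.5 = 39.2°C, giving -41°C.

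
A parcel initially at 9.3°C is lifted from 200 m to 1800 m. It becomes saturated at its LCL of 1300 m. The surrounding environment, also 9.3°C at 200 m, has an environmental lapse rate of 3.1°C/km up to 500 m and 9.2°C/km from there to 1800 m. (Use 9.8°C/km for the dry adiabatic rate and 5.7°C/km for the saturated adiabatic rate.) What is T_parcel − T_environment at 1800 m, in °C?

Parcel:
  200 → 1300 m (dry, 9.8°C/km): ΔT = -9.8 × 1.1 = -10.78°C → T = -1.48°C
  1300 → 1800 m (saturated, 5.7°C/km): ΔT = -5.7 × 0.5 = -2.85°C → T = -4.33°C
Environment:
  200 → 500 m (environment, lower layer, 3.1°C/km): ΔT = -3.1 × 0.3 = -0.93°C → T = 8.37°C
  500 → 1800 m (environment, upper layer, 9.2°C/km): ΔT = -9.2 × 1.3 = -11.96°C → T = -3.59°C
T_parcel − T_env = -4.33 − (-3.59) = -0.74°C

-0.74°C (parcel cooler than environment)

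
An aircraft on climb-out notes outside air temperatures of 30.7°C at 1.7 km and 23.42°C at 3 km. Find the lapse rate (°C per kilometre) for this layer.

5.6°C/km

Γ = −ΔT/Δz = (30.7 − 23.42) / (3000 − 1700) m
  = 7.28°C / 1.3 km = 5.6°C/km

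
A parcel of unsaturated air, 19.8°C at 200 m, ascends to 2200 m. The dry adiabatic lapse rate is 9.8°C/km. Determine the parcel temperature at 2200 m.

200–2200 m, dry adiabatic: Δz = 2 km ⇒ ΔT = -19.6°C; T = 0.2°C

0.2°C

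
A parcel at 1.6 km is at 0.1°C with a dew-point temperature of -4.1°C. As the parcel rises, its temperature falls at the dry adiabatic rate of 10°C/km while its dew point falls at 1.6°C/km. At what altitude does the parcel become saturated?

T and T_d converge at 10 − 1.6 = 8.4°C per km
Height above start = (0.1 − (-4.1)) / 8.4 = 0.5 km
LCL altitude = 1600 m + 500 m = 2100 m

2.1 km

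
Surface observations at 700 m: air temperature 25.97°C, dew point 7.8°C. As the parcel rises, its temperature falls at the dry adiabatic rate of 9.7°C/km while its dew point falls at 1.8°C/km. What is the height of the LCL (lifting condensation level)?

3000 m

T and T_d converge at 9.7 − 1.8 = 7.9°C per km
Height above start = (25.97 − 7.8) / 7.9 = 2.3 km
LCL altitude = 700 m + 2300 m = 3000 m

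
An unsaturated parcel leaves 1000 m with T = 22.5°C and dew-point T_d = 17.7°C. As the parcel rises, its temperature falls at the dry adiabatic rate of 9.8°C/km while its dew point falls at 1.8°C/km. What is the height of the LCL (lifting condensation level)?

1600 m

T and T_d converge at 9.8 − 1.8 = 8°C per km
Height above start = (22.5 − 17.7) / 8 = 0.6 km
LCL altitude = 1000 m + 600 m = 1600 m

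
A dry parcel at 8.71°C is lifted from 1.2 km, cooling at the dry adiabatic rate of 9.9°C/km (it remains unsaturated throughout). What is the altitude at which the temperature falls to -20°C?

Height above start = (8.71 − (-20)) / 9.9 = 2.9 km
Altitude = 1200 m + 2900 m = 4100 m

4.1 km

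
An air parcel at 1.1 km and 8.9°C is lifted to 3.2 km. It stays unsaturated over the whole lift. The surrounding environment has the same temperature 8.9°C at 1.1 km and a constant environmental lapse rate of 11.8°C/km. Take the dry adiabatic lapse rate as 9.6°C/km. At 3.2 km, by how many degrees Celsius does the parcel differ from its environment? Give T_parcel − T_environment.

+4.62°C (parcel warmer than environment)

Parcel:
  Dry to 3200 m: -9.6 × 2.1 km = -20.16°C, so T = -11.26°C.
Environment:
  Environment to 3200 m: -11.8 × 2.1 km = -24.78°C, so T = -15.88°C.
T_parcel − T_env = -11.26 − (-15.88) = +4.62°C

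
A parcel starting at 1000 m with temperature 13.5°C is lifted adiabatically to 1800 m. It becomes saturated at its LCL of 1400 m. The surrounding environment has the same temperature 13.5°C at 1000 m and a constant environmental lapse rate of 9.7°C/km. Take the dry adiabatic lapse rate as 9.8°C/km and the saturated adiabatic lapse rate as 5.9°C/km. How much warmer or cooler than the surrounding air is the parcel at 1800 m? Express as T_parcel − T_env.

Parcel:
  Dry to 1400 m: -9.8 × 0.4 km = -3.92°C, so T = 9.58°C.
  Saturated to 1800 m: -5.9 × 0.4 km = -2.36°C, so T = 7.22°C.
Environment:
  Environment to 1800 m: -9.7 × 0.8 km = -7.76°C, so T = 5.74°C.
T_parcel − T_env = 7.22 − 5.74 = +1.48°C

+1.48°C (parcel warmer than environment)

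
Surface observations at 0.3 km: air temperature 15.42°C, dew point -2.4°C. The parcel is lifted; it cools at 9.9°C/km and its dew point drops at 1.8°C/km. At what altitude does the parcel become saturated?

T and T_d converge at 9.9 − 1.8 = 8.1°C per km
Height above start = (15.42 − (-2.4)) / 8.1 = 2.2 km
LCL altitude = 300 m + 2200 m = 2500 m

2.5 km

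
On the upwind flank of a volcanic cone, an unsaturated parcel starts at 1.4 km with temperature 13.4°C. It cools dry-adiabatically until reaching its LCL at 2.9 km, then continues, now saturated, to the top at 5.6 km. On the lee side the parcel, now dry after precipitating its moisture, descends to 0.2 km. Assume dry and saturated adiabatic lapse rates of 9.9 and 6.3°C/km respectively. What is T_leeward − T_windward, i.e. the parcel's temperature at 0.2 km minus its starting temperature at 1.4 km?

+21.6°C

Dry to 2900 m: -9.9 × 1.5 km = -14.85°C, so T = -1.45°C.
Saturated to 5600 m: -6.3 × 2.7 km = -17.01°C, so T = -18.46°C.
Dry descent to 200 m: +9.9 × 5.4 km = +53.46°C, so T = 35°C.
Net change vs windward start: 35 − 13.4 = +21.6°C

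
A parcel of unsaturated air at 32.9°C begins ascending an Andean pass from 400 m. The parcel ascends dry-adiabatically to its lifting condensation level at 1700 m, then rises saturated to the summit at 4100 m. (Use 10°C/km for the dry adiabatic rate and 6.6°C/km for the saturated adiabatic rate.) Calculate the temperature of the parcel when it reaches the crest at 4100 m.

400–1700 m, dry: Δz = 1.3 km ⇒ ΔT = -13°C; T = 19.9°C
1700–4100 m, saturated: Δz = 2.4 km ⇒ ΔT = -15.84°C; T = 4.06°C

4.06°C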